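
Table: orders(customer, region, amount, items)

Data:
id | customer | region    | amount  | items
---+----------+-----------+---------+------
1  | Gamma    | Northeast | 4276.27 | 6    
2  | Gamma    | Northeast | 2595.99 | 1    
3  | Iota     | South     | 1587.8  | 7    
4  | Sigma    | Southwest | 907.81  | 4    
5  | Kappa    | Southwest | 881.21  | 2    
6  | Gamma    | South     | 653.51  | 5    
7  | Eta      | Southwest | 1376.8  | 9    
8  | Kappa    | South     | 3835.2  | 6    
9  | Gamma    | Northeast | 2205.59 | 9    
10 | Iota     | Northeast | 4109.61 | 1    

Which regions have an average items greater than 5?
SELECT region, AVG(items)
FROM orders
GROUP BY region
HAVING AVG(items) > 5

Result:
  South: avg=6.00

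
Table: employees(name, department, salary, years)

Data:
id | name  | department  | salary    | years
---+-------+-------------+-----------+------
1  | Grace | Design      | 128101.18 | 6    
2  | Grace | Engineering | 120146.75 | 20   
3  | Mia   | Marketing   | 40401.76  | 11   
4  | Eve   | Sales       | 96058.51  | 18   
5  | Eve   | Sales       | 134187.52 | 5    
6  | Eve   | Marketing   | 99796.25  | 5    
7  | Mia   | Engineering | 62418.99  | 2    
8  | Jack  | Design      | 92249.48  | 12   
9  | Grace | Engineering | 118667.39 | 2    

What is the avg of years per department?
SELECT department, AVG(years) as result
FROM employees
GROUP BY department

Result:
  Design: 9.00
  Engineering: 8.00
  Marketing: 8.00
  Sales: 11.50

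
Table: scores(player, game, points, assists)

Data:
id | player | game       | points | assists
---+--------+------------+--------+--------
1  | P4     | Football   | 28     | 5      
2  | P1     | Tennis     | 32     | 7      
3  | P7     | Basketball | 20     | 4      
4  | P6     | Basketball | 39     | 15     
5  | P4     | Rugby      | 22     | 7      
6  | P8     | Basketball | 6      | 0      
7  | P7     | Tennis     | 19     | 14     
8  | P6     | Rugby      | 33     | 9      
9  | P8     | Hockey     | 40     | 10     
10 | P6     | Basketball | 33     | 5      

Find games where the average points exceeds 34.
SELECT game, AVG(points)
FROM scores
GROUP BY game
HAVING AVG(points) > 34

Result:
  Hockey: avg=40.00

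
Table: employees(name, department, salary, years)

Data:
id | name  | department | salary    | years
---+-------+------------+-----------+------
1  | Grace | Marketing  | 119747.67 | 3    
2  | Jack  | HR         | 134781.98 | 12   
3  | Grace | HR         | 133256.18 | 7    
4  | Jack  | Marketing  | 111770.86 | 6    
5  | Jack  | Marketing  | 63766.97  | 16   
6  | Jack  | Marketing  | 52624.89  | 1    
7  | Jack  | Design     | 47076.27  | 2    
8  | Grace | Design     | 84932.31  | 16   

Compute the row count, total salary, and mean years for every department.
SELECT department,
       COUNT(*) as cnt,
       SUM(salary) as total_salary,
       AVG(years) as avg_years
FROM employees
GROUP BY department

Result:
  Design: 2 records, 132008.58 total salary, 9.00 avg years
  HR: 2 records, 268038.16 total salary, 9.50 avg years
  Marketing: 4 records, 347910.39 total salary, 6.50 avg years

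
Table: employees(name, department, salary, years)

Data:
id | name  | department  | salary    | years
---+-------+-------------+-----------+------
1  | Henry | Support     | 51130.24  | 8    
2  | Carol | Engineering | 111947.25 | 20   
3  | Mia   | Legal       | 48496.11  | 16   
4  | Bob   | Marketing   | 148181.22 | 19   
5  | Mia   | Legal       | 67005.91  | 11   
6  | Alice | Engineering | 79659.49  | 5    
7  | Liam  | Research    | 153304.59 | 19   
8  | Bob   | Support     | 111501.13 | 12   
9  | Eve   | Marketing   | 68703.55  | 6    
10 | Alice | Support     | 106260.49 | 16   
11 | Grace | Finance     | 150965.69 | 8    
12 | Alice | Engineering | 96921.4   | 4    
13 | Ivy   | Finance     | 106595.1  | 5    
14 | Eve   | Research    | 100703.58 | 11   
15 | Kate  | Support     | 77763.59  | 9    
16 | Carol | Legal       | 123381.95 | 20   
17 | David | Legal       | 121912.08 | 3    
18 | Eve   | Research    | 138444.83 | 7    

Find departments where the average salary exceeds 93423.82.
SELECT department, AVG(salary)
FROM employees
GROUP BY department
HAVING AVG(salary) > 93423.82

Result:
  Engineering: avg=96176.05
  Finance: avg=128780.40
  Marketing: avg=108442.39
  Research: avg=130817.67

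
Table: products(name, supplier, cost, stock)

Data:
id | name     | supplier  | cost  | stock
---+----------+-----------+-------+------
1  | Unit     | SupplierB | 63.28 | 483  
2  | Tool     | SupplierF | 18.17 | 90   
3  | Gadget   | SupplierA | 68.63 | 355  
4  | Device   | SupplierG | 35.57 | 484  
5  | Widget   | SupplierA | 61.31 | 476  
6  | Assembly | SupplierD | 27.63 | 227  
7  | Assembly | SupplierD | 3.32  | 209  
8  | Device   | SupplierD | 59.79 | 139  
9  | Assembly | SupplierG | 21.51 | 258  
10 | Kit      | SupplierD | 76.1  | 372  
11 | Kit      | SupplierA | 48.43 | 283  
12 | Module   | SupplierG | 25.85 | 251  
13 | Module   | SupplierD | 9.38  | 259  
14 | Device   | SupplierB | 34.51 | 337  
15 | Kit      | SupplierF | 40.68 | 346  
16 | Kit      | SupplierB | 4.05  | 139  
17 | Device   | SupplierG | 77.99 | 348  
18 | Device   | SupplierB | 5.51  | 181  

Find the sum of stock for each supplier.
SELECT supplier, SUM(stock) as result
FROM products
GROUP BY supplier

Result:
  SupplierA: 1114
  SupplierB: 1140
  SupplierD: 1206
  SupplierF: 436
  SupplierG: 1341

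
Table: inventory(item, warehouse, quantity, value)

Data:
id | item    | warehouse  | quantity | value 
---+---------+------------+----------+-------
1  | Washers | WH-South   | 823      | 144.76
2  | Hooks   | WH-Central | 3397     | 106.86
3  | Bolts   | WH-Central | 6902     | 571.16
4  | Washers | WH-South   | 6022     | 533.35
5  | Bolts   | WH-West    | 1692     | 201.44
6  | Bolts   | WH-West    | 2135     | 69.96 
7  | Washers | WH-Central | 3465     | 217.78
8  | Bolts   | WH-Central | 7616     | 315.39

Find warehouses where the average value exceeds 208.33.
SELECT warehouse, AVG(value)
FROM inventory
GROUP BY warehouse
HAVING AVG(value) > 208.33

Result:
  WH-Central: avg=302.80
  WH-South: avg=339.06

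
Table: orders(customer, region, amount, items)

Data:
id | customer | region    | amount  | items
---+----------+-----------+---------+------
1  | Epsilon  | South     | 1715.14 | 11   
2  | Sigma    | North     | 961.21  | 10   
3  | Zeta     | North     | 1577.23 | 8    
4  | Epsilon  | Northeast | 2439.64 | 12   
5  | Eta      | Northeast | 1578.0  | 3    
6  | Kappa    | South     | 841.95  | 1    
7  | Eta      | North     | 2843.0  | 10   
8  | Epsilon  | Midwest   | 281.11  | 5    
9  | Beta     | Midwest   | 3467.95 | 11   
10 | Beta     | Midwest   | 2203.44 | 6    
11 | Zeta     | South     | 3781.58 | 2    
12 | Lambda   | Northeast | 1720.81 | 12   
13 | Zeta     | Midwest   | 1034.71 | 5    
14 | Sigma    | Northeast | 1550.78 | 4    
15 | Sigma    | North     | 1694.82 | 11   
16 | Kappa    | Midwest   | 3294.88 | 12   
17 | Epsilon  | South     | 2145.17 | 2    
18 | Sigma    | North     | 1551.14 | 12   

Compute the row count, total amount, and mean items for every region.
SELECT region,
       COUNT(*) as cnt,
       SUM(amount) as total_amount,
       AVG(items) as avg_items
FROM orders
GROUP BY region

Result:
  Midwest: 5 records, 10282.09 total amount, 7.80 avg items
  North: 5 records, 8627.40 total amount, 10.20 avg items
  Northeast: 4 records, 7289.23 total amount, 7.75 avg items
  South: 4 records, 8483.84 total amount, 4.00 avg items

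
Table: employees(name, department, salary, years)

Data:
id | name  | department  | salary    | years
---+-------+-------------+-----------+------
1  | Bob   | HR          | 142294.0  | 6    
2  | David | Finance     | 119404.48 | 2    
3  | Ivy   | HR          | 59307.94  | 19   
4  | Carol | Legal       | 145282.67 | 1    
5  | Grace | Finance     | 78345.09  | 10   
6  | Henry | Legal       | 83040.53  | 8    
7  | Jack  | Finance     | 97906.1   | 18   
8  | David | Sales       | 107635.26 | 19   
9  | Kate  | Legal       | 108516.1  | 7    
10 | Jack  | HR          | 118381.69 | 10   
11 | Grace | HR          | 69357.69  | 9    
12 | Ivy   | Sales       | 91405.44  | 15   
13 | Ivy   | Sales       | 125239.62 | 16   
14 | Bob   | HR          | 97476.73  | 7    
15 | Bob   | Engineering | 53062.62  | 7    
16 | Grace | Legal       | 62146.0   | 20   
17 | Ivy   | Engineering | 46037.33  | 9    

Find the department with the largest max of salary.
SELECT department, MAX(salary) as val
FROM employees
GROUP BY department
ORDER BY val DESC
LIMIT 1

Result: Legal with max(salary) = 145282.67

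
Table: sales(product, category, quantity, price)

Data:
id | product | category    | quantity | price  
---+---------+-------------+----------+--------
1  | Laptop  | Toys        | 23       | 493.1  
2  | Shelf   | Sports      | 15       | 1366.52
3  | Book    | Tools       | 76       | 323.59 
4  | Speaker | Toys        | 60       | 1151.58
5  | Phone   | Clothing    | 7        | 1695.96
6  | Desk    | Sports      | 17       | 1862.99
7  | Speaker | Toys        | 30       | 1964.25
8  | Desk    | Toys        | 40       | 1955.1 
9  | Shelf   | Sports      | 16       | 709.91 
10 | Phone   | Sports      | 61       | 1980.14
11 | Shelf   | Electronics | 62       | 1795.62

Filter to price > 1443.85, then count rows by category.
SELECT category, COUNT(*)
FROM sales
WHERE price > 1443.85
GROUP BY category

Note: WHERE filters rows before grouping.

Result:
  Clothing: 1
  Electronics: 1
  Sports: 2
  Toys: 2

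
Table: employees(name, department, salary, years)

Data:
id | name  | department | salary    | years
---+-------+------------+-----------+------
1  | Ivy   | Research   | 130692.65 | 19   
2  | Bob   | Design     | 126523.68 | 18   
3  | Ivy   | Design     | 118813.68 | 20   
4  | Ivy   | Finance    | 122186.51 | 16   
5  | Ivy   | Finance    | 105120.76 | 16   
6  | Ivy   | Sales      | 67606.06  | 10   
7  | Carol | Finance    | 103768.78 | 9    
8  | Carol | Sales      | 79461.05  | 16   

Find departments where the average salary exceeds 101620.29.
SELECT department, AVG(salary)
FROM employees
GROUP BY department
HAVING AVG(salary) > 101620.29

Result:
  Design: avg=122668.68
  Finance: avg=110358.68
  Research: avg=130692.65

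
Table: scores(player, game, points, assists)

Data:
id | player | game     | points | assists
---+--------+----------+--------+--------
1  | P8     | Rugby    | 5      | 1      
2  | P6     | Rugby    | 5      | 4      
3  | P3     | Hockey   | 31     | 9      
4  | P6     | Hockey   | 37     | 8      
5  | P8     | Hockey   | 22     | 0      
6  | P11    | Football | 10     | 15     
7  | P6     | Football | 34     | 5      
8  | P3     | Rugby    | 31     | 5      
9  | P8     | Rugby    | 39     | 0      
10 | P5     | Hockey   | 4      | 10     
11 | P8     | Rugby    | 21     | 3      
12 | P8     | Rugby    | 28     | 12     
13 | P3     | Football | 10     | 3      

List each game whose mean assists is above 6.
SELECT game, AVG(assists)
FROM scores
GROUP BY game
HAVING AVG(assists) > 6

Result:
  Football: avg=7.67
  Hockey: avg=6.75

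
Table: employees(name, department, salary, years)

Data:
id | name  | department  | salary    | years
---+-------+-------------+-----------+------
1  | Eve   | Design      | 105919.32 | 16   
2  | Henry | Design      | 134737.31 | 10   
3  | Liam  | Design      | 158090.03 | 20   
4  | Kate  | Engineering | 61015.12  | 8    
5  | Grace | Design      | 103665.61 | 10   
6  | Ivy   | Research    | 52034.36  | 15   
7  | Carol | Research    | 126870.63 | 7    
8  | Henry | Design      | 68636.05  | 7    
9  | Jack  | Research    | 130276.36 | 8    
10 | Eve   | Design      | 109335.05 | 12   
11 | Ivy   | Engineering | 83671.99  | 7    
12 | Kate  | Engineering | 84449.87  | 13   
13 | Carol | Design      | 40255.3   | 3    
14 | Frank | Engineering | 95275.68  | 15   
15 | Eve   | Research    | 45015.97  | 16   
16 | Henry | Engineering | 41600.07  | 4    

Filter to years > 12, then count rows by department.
SELECT department, COUNT(*)
FROM employees
WHERE years > 12
GROUP BY department

Note: WHERE filters rows before grouping.

Result:
  Design: 2
  Engineering: 2
  Research: 2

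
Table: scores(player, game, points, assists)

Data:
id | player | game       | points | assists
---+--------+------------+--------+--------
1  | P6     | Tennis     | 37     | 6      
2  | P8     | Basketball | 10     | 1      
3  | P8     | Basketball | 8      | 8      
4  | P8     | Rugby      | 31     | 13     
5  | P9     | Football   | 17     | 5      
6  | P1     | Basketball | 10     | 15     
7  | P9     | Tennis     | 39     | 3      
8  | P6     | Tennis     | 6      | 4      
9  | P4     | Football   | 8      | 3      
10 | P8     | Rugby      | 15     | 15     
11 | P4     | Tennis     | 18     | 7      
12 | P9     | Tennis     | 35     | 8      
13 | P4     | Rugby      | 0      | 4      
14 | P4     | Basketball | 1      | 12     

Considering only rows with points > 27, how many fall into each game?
SELECT game, COUNT(*)
FROM scores
WHERE points > 27
GROUP BY game

Note: WHERE filters rows before grouping.

Result:
  Rugby: 1
  Tennis: 3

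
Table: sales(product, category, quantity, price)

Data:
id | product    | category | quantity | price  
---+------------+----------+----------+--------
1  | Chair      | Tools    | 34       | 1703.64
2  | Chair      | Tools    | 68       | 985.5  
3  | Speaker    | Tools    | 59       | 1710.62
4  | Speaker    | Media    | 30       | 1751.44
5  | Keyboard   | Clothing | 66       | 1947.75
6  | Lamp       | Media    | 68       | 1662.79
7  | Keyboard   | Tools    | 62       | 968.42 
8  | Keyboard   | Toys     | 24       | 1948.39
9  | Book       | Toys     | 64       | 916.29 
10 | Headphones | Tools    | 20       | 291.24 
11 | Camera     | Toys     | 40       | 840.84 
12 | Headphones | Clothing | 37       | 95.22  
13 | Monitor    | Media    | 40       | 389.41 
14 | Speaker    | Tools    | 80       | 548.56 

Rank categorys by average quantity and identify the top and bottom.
SELECT category, AVG(quantity)
FROM sales
GROUP BY category
ORDER BY AVG(quantity)

All groups:
  Toys: 42.67
  Media: 46.00
  Clothing: 51.50
  Tools: 53.83

Highest: Tools (53.83)
Lowest: Toys (42.67)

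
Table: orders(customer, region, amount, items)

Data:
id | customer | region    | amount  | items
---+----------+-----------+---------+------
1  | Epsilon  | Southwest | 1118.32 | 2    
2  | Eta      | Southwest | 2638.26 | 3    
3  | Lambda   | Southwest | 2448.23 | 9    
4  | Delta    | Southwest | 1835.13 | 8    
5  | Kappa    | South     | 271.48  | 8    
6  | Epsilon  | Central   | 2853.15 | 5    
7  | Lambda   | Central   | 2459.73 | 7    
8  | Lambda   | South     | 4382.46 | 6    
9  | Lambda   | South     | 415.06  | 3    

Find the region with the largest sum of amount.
SELECT region, SUM(amount) as val
FROM orders
GROUP BY region
ORDER BY val DESC
LIMIT 1

Result: Southwest with sum(amount) = 8039.94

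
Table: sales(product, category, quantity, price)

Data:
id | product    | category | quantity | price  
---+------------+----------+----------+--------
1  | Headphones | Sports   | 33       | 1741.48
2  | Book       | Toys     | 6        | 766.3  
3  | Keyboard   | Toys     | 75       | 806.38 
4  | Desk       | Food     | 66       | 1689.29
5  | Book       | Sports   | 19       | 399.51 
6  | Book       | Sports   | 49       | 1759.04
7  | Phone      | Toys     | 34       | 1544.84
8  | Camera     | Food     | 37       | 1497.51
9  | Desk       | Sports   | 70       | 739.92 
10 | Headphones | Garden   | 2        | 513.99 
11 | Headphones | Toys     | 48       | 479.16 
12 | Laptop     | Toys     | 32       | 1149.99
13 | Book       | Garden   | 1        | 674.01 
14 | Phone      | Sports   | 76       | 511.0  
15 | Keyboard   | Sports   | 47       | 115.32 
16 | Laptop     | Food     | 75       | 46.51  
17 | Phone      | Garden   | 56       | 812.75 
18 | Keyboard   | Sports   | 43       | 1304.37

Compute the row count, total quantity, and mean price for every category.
SELECT category,
       COUNT(*) as cnt,
       SUM(quantity) as total_quantity,
       AVG(price) as avg_price
FROM sales
GROUP BY category

Result:
  Food: 3 records, 178 total quantity, 1077.77 avg price
  Garden: 3 records, 59 total quantity, 666.92 avg price
  Sports: 7 records, 337 total quantity, 938.66 avg price
  Toys: 5 records, 195 total quantity, 949.33 avg price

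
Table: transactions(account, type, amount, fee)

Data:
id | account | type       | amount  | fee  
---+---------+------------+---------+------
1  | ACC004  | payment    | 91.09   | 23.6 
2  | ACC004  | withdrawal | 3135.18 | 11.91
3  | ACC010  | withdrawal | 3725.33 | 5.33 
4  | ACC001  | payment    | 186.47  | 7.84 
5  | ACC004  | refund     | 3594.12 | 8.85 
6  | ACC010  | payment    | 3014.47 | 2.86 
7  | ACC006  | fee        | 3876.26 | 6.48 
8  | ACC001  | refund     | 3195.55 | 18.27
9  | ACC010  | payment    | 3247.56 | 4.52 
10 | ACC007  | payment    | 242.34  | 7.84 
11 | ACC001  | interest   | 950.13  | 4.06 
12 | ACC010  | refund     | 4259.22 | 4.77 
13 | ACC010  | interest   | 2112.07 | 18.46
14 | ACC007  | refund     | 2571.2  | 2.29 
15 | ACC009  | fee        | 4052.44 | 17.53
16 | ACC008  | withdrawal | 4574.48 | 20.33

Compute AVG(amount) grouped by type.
SELECT type, AVG(amount) as result
FROM transactions
GROUP BY type

Result:
  fee: 3964.35
  interest: 1531.10
  payment: 1356.39
  refund: 3405.02
  withdrawal: 3811.66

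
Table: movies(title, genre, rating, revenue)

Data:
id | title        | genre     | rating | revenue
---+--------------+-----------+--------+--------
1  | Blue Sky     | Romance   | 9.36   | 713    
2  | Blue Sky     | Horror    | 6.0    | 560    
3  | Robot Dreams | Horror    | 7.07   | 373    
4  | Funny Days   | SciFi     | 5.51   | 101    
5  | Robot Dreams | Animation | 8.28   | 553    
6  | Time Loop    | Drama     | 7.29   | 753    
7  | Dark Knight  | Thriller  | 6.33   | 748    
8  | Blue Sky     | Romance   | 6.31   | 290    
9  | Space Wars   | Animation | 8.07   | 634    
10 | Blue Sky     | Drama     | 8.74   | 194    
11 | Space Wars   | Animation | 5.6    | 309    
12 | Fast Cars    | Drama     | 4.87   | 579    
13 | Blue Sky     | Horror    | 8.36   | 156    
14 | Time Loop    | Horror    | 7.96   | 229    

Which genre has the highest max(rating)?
SELECT genre, MAX(rating) as val
FROM movies
GROUP BY genre
ORDER BY val DESC
LIMIT 1

Result: Romance with max(rating) = 9.36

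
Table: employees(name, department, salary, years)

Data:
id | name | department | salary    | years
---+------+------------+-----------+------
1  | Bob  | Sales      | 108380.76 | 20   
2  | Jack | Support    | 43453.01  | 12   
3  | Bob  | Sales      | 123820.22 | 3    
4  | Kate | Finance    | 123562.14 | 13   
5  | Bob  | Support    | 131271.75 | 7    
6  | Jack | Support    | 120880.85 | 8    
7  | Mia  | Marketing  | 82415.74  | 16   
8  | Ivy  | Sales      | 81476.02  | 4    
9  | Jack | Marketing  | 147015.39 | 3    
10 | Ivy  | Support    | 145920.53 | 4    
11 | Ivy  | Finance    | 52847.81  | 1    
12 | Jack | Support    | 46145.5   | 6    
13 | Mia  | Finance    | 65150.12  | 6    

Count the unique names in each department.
SELECT department, COUNT(DISTINCT name)
FROM employees
GROUP BY department

Result:
  Finance: 3 distinct
  Marketing: 2 distinct
  Sales: 2 distinct
  Support: 3 distinct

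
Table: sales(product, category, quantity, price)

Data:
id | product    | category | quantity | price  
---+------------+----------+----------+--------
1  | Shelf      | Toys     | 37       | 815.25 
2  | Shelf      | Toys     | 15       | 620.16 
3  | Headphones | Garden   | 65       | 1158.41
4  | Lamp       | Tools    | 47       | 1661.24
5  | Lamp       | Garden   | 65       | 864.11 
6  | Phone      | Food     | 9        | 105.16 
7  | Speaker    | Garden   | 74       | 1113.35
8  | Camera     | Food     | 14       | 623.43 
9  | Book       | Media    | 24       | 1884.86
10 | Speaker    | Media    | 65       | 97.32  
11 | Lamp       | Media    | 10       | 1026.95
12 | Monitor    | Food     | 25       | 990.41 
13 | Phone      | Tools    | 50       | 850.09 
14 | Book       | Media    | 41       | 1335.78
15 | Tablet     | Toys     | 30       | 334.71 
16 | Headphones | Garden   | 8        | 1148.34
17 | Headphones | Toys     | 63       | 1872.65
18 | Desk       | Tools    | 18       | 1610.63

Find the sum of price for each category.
SELECT category, SUM(price) as result
FROM sales
GROUP BY category

Result:
  Food: 1719.00
  Garden: 4284.21
  Media: 4344.91
  Tools: 4121.96
  Toys: 3642.77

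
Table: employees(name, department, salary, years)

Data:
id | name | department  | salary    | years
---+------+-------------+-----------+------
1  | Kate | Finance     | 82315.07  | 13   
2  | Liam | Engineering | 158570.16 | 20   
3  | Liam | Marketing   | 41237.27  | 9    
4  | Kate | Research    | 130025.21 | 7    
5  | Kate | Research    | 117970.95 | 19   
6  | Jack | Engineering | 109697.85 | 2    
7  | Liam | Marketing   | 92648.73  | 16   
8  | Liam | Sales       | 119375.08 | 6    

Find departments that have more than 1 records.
SELECT department, COUNT(*) as cnt
FROM employees
GROUP BY department
HAVING COUNT(*) > 1

Result:
  Engineering: 2
  Marketing: 2
  Research: 2

Note: HAVING filters groups after aggregation, WHERE filters rows before.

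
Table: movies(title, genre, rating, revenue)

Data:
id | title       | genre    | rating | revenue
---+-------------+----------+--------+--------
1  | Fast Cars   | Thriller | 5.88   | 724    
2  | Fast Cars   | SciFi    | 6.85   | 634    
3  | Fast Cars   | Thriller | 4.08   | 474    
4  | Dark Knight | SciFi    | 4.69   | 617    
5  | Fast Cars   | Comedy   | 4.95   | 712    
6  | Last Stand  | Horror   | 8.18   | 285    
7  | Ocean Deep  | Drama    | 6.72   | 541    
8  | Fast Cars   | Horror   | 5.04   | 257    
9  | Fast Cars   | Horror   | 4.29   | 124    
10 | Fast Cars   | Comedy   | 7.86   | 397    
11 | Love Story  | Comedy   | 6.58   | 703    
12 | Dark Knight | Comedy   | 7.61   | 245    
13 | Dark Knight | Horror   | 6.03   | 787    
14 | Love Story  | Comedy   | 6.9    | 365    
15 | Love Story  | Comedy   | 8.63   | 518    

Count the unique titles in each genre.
SELECT genre, COUNT(DISTINCT title)
FROM movies
GROUP BY genre

Result:
  Comedy: 3 distinct
  Drama: 1 distinct
  Horror: 3 distinct
  SciFi: 2 distinct
  Thriller: 1 distinct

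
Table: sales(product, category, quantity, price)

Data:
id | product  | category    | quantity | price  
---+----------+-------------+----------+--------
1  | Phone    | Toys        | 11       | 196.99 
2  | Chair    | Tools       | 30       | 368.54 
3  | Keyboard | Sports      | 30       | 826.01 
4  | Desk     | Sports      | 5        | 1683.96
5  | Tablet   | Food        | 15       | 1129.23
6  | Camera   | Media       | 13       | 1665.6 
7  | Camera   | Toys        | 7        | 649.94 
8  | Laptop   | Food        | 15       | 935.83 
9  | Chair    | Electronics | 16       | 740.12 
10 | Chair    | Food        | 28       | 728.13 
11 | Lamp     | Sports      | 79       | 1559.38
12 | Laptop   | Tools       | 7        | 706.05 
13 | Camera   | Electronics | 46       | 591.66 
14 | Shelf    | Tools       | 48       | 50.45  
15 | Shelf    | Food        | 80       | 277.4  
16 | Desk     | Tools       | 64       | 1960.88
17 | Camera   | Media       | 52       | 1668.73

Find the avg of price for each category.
SELECT category, AVG(price) as result
FROM sales
GROUP BY category

Result:
  Electronics: 665.89
  Food: 767.65
  Media: 1667.17
  Sports: 1356.45
  Tools: 771.48
  Toys: 423.47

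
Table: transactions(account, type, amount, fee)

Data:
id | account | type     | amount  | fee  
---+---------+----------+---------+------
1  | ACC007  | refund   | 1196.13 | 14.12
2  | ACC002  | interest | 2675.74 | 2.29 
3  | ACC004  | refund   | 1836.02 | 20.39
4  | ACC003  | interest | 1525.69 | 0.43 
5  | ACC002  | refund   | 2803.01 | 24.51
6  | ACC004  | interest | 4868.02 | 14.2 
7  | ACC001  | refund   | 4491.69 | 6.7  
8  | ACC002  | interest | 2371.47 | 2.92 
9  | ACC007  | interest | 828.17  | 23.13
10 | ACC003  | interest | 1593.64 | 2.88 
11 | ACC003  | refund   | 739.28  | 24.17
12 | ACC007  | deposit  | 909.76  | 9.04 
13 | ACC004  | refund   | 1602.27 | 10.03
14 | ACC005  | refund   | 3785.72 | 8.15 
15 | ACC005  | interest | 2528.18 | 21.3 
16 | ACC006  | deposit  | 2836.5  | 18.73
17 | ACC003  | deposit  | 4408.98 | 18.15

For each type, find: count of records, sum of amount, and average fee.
SELECT type,
       COUNT(*) as cnt,
       SUM(amount) as total_amount,
       AVG(fee) as avg_fee
FROM transactions
GROUP BY type

Result:
  deposit: 3 records, 8155.24 total amount, 15.31 avg fee
  interest: 7 records, 16390.91 total amount, 9.59 avg fee
  refund: 7 records, 16454.12 total amount, 15.44 avg fee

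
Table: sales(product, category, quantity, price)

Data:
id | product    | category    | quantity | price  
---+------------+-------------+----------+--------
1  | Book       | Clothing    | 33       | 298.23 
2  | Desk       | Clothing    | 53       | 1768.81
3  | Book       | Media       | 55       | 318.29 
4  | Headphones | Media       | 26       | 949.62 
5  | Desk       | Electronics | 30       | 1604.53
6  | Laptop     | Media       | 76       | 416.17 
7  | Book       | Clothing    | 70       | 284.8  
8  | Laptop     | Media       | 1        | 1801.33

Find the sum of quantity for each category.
SELECT category, SUM(quantity) as result
FROM sales
GROUP BY category

Result:
  Clothing: 156
  Electronics: 30
  Media: 158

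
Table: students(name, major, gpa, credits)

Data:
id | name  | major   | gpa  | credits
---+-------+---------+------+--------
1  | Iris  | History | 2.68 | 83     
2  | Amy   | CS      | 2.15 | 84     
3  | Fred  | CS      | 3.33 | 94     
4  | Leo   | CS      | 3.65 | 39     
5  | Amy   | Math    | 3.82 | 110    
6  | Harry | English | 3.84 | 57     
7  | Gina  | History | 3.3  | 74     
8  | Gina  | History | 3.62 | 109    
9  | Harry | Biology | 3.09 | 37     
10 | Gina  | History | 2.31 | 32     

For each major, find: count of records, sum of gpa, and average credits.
SELECT major,
       COUNT(*) as cnt,
       SUM(gpa) as total_gpa,
       AVG(credits) as avg_credits
FROM students
GROUP BY major

Result:
  Biology: 1 records, 3.09 total gpa, 37.00 avg credits
  CS: 3 records, 9.13 total gpa, 72.33 avg credits
  English: 1 records, 3.84 total gpa, 57.00 avg credits
  History: 4 records, 11.91 total gpa, 74.50 avg credits
  Math: 1 records, 3.82 total gpa, 110.00 avg credits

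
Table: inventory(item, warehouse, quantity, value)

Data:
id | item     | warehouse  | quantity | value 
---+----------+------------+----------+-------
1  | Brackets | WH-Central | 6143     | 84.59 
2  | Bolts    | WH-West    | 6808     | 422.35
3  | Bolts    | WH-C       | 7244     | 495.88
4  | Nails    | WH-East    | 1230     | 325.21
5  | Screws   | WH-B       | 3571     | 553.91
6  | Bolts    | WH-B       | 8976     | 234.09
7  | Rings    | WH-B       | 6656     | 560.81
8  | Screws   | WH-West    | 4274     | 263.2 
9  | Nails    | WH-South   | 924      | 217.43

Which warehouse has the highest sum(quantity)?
SELECT warehouse, SUM(quantity) as val
FROM inventory
GROUP BY warehouse
ORDER BY val DESC
LIMIT 1

Result: WH-B with sum(quantity) = 19203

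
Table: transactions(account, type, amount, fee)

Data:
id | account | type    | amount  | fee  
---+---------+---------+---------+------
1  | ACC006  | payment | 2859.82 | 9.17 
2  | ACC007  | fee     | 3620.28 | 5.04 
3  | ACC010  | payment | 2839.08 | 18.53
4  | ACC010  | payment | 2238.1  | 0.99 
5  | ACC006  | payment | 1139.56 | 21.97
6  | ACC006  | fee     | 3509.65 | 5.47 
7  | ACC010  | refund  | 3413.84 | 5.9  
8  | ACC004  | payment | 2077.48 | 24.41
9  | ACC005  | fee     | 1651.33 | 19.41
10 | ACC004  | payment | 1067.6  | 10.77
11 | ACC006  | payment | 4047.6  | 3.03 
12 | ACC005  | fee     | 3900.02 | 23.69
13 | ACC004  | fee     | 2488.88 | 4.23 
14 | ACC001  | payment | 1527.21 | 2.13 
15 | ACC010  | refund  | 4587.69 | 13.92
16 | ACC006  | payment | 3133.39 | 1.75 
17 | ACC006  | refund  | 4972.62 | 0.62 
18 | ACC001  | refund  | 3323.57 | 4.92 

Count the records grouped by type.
SELECT type, COUNT(*) as count
FROM transactions
GROUP BY type

Result:
  fee: 5
  payment: 9
  refund: 4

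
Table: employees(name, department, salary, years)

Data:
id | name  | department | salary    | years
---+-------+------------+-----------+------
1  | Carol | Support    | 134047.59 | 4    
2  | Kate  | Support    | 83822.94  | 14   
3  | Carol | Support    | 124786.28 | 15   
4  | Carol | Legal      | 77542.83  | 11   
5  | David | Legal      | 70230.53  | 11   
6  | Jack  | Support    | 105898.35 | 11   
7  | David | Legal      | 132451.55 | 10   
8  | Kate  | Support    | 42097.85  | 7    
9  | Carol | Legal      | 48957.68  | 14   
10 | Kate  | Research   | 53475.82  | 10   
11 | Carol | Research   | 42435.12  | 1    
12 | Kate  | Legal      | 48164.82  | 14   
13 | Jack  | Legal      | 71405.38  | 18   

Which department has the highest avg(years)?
SELECT department, AVG(years) as val
FROM employees
GROUP BY department
ORDER BY val DESC
LIMIT 1

Result: Legal with avg(years) = 13.00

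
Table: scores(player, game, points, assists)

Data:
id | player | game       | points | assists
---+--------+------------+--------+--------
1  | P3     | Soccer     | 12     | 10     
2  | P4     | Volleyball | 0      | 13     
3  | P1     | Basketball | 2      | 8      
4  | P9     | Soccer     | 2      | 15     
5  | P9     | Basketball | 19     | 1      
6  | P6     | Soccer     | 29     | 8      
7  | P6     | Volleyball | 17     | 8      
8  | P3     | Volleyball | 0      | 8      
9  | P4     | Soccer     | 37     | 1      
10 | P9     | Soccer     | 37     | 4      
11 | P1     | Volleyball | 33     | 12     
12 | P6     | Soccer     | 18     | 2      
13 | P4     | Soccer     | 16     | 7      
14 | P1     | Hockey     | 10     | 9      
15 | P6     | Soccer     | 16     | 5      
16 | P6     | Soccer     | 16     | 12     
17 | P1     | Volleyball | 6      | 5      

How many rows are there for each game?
SELECT game, COUNT(*) as count
FROM scores
GROUP BY game

Result:
  Basketball: 2
  Hockey: 1
  Soccer: 9
  Volleyball: 5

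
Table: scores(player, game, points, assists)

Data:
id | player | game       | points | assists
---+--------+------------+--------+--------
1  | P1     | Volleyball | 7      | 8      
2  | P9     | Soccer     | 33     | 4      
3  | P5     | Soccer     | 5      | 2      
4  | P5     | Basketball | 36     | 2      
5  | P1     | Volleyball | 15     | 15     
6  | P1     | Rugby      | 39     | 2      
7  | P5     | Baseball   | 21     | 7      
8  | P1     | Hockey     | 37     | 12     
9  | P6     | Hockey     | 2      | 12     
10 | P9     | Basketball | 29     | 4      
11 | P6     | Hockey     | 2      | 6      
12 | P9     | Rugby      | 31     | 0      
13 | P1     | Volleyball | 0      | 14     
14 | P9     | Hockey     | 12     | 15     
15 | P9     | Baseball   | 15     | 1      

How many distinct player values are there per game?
SELECT game, COUNT(DISTINCT player)
FROM scores
GROUP BY game

Result:
  Baseball: 2 distinct
  Basketball: 2 distinct
  Hockey: 3 distinct
  Rugby: 2 distinct
  Soccer: 2 distinct
  Volleyball: 1 distinct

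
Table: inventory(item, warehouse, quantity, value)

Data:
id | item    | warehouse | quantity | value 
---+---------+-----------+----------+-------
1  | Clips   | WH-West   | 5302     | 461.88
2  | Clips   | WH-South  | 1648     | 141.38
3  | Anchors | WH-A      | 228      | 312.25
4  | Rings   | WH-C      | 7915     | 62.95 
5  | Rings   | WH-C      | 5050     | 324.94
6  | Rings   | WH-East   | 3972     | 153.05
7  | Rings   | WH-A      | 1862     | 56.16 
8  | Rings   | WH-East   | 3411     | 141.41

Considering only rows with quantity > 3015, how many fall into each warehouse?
SELECT warehouse, COUNT(*)
FROM inventory
WHERE quantity > 3015
GROUP BY warehouse

Note: WHERE filters rows before grouping.

Result:
  WH-C: 2
  WH-East: 2
  WH-West: 1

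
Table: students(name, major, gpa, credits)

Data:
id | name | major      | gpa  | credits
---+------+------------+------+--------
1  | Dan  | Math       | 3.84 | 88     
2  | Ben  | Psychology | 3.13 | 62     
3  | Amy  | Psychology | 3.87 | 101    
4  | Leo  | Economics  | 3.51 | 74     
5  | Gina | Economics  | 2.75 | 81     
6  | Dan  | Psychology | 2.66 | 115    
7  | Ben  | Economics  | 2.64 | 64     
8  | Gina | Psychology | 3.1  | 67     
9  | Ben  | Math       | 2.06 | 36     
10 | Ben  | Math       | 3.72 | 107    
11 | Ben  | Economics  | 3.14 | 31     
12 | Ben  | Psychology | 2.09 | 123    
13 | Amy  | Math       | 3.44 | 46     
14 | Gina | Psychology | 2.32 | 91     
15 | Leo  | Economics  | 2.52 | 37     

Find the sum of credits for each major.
SELECT major, SUM(credits) as result
FROM students
GROUP BY major

Result:
  Economics: 287
  Math: 277
  Psychology: 559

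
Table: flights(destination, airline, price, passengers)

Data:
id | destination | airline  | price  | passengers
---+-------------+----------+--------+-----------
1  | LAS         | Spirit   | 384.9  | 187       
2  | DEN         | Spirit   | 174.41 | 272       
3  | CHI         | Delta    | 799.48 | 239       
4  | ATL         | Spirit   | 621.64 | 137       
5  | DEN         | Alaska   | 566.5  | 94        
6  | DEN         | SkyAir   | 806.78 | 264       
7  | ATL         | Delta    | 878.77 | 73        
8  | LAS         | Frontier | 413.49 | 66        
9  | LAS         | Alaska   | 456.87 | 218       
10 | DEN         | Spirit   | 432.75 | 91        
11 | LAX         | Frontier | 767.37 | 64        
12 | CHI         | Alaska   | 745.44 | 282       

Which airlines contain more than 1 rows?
SELECT airline, COUNT(*) as cnt
FROM flights
GROUP BY airline
HAVING COUNT(*) > 1

Result:
  Alaska: 3
  Delta: 2
  Frontier: 2
  Spirit: 4

Note: HAVING filters groups after aggregation, WHERE filters rows before.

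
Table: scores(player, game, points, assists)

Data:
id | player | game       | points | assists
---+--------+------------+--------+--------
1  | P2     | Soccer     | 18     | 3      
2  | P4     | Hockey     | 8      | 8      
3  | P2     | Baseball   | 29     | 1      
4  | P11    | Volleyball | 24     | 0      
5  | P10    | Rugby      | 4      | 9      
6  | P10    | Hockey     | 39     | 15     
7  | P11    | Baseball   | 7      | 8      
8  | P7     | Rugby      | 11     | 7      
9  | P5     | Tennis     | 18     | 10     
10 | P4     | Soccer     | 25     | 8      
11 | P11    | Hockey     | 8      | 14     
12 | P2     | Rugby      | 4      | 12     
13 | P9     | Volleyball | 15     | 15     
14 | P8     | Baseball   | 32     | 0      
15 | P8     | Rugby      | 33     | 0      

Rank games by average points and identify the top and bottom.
SELECT game, AVG(points)
FROM scores
GROUP BY game
ORDER BY AVG(points)

All groups:
  Rugby: 13.00
  Tennis: 18.00
  Hockey: 18.33
  Volleyball: 19.50
  Soccer: 21.50
  Baseball: 22.67

Highest: Baseball (22.67)
Lowest: Rugby (13.00)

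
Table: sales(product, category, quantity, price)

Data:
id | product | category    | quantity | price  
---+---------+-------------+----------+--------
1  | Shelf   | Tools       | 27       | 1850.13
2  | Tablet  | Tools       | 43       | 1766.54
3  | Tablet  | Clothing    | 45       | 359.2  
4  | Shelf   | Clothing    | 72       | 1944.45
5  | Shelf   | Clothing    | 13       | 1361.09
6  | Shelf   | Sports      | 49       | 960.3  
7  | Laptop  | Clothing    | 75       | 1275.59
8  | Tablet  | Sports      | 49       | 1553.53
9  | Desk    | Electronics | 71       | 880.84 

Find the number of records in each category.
SELECT category, COUNT(*) as count
FROM sales
GROUP BY category

Result:
  Clothing: 4
  Electronics: 1
  Sports: 2
  Tools: 2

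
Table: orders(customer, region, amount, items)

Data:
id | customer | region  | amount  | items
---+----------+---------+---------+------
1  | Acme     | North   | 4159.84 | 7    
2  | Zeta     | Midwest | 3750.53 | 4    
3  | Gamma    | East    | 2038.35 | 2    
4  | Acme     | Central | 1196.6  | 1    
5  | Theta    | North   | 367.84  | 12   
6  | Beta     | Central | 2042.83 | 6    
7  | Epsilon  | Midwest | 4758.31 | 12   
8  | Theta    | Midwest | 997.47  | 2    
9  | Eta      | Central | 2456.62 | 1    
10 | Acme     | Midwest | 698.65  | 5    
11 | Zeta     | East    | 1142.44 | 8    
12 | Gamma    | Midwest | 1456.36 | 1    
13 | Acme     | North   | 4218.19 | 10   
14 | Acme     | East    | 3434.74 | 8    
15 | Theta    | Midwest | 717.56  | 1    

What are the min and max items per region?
SELECT region, MIN(items), MAX(items)
FROM orders
GROUP BY region

Result:
  Central: min=1, max=6
  East: min=2, max=8
  Midwest: min=1, max=12
  North: min=7, max=12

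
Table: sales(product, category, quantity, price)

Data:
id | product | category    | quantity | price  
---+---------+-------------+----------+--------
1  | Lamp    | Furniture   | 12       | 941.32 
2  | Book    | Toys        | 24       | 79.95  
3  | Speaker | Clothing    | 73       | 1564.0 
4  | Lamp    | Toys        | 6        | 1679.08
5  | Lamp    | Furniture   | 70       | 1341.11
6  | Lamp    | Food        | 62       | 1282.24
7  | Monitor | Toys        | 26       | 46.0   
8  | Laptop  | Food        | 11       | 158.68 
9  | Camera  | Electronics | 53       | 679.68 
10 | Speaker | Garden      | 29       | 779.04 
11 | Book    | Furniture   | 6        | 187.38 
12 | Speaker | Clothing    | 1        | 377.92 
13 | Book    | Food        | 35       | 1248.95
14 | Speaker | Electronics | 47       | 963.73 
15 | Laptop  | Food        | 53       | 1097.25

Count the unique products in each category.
SELECT category, COUNT(DISTINCT product)
FROM sales
GROUP BY category

Result:
  Clothing: 1 distinct
  Electronics: 2 distinct
  Food: 3 distinct
  Furniture: 2 distinct
  Garden: 1 distinct
  Toys: 3 distinct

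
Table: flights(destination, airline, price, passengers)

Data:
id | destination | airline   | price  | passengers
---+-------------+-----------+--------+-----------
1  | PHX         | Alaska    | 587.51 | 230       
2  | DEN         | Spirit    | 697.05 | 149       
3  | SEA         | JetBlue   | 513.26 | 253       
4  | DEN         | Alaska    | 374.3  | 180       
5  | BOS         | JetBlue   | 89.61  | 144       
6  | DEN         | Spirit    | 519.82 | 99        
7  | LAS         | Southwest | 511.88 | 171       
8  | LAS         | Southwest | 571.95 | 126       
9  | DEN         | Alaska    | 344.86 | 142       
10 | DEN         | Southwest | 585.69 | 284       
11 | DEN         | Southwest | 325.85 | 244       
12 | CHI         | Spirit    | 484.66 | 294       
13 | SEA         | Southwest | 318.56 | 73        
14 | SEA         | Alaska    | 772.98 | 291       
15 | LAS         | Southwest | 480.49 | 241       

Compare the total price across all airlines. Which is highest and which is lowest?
SELECT airline, SUM(price)
FROM flights
GROUP BY airline
ORDER BY SUM(price)

All groups:
  JetBlue: 602.87
  Spirit: 1701.53
  Alaska: 2079.65
  Southwest: 2794.42

Highest: Southwest (2794.42)
Lowest: JetBlue (602.87)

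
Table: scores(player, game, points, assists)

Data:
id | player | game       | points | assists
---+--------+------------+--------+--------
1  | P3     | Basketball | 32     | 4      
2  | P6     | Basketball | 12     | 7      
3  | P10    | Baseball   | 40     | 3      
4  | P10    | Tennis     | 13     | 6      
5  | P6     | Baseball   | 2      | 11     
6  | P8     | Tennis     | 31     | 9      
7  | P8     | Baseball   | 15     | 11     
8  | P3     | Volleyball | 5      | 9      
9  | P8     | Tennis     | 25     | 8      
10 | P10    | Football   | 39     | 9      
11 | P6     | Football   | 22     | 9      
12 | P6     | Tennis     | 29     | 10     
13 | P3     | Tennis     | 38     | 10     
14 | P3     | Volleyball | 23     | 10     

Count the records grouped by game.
SELECT game, COUNT(*) as count
FROM scores
GROUP BY game

Result:
  Baseball: 3
  Basketball: 2
  Football: 2
  Tennis: 5
  Volleyball: 2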